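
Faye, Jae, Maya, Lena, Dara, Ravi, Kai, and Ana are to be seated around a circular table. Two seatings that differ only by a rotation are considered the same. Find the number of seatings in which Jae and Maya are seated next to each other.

Treat {Jae, Maya} as one unit (2 internal orders) and seat the resulting 7 units around the table: (6)! circular arrangements.
So 2 × (6)! = 2 × 720 = 1440.

1440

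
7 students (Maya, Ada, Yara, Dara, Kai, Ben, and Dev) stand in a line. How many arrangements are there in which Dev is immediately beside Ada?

Treat {Dev, Ada} as a single unit. There are 6 units to order, and the pair itself can be ordered 2 ways.
So the count is 2·(6)! = 1440.

1440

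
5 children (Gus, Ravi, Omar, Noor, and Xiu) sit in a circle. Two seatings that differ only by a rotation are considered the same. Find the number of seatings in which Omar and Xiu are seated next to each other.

Glue Omar and Xiu into a block (2 internal orders). Seating 4 units around a circle gives (3)! arrangements.
So 2 × (3)! = 2 × 6 = 12.

12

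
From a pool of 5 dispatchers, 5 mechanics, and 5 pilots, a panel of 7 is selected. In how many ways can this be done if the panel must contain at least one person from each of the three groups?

6075

With no constraint there are C(15,7) = 6435 possible selections.
Selections missing a whole group: no dispatchers → C(10,7) = 120; no mechanics → C(10,7) = 120; no pilots → C(10,7) = 120.
Add back selections omitting two groups (i.e. drawn from a single group): C(5,7) + C(5,7) + C(5,7) = 0.
By inclusion–exclusion: 6435 − 360 + 0 = 6075.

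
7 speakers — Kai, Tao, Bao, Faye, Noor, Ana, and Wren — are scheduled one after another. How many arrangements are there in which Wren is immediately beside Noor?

1440

Glue Wren and Noor into one block (2 internal orders), leaving 6 units to arrange in a row.
So the count is 2·(6)! = 1440.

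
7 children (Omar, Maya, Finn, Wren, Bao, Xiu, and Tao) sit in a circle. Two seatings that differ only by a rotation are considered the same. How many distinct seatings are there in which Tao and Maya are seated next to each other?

Treat {Tao, Maya} as one unit (2 internal orders) and seat the resulting 6 units around the table: (5)! circular arrangements.
So 2 × (5)! = 2 × 120 = 240.

240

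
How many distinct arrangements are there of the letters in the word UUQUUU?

UUQUUU has 6 letters with U appearing 5 times.
Dividing 6! = 720 by 5! = 120 for the repeated letters gives 6.

6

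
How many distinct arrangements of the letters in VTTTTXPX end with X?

210

Fix X in the last position and arrange the remaining 7 letters.
Those 7 letters have T appearing 4 times, giving (7)!/(4!) = 210.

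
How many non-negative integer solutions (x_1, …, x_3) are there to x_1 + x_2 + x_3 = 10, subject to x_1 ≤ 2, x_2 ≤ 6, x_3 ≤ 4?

By stars and bars, unrestricted non-negative solutions to x_1+…+x_3 = 10 number C(10+2,2) = 66.
Subtract solutions that violate a single cap (substitute x_i' = x_i − (cap_i+1)): x_1 ≥ 3 gives C(9,2) = 36; x_2 ≥ 7 gives C(5,2) = 10; x_3 ≥ 5 gives C(7,2) = 21. Together 67.
Add back pairs where two caps are both exceeded: 1 + 6 + 0 = 7.
By inclusion–exclusion the count is 66 − 67 + 7 = 6.

6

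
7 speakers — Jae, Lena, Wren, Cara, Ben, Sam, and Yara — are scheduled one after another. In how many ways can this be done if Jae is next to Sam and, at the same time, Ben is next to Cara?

480

Treat {Jae,Sam} as one block (2 orders) and {Ben,Cara} as another (2 orders).
That leaves 5 units to arrange: 2 × 2 × 5! = 4 × 120 = 480.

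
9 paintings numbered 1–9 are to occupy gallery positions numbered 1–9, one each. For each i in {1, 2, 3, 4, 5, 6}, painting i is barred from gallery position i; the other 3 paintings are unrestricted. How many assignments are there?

Let Aᵢ (for 1 ≤ i ≤ 6) be the placements that put painting i in its forbidden gallery position. Any j of these fix j positions, leaving (9−j)! ways to fill the rest, and there are C(6,j) ways to pick which j.
By inclusion–exclusion, the number of valid placements is Σ_{j=0}^{6} (−1)^j C(6,j)·(9−j)!.
Computing: 362880 − 241920 + 75600 − 14400 + 1800 − 144 + 6 = 183822.

183822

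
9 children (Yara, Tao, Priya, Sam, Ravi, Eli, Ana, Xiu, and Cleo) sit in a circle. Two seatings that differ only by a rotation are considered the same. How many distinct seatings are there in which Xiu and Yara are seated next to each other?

Treat {Xiu, Yara} as one unit (2 internal orders) and seat the resulting 8 units around the table: (7)! circular arrangements.
So 2 × (7)! = 2 × 5040 = 10080.

10080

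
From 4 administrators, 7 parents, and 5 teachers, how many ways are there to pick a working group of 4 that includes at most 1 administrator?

Split by how many administrators are chosen (0 through 1).
Sum: C(4,0)·C(12,4) + C(4,1)·C(12,3) = 495 + 880 = 1375.

1375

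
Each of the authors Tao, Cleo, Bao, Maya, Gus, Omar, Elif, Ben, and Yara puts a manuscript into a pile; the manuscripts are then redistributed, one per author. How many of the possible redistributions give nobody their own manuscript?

This is the derangement count D_9: permutations of 9 items with no fixed point.
By inclusion–exclusion this is Σ_{j=0}^{9} (−1)^j C(9,j)·(9−j)!.
Computing: 362880 − 362880 + 181440 − 60480 + 15120 − 3024 + 504 − 72 + 9 − 1 = 133496.

133496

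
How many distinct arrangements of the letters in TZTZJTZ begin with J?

20

Fix J in the first position and arrange the remaining 6 letters.
Those 6 letters have T appearing 3 times and Z appearing 3 times, giving (6)!/(3!·3!) = 20.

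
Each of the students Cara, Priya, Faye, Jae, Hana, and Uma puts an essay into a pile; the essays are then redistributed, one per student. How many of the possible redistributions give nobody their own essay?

Count assignments avoiding every fixed point. For any j of the 6 students fixed to their own essay, the other 6−j can be arranged in (6−j)! ways.
By inclusion–exclusion this is Σ_{j=0}^{6} (−1)^j C(6,j)·(6−j)!.
Computing: 720 − 720 + 360 − 120 + 30 − 6 + 1 = 265.

265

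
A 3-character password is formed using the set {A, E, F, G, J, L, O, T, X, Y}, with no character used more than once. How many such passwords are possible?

This is a permutation of 3 out of 10: P(10,3) = 10!/7!.
That product is 10 × 9 × 8 = 720.

720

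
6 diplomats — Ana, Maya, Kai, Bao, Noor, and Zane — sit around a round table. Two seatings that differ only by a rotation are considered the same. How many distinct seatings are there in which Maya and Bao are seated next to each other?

48

Glue Maya and Bao into a block (2 internal orders). Seating 5 units around a circle gives (4)! arrangements.
So 2 × (4)! = 2 × 24 = 48.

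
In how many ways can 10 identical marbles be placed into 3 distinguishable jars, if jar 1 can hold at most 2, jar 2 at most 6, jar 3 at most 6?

12

Ignoring the caps, the number of non-negative solutions to x_1+…+x_3 = 10 is C(12,2) = 66.
Subtract solutions that violate a single cap (substitute x_i' = x_i − (cap_i+1)): x_1 ≥ 3 gives C(9,2) = 36; x_2 ≥ 7 gives C(5,2) = 10; x_3 ≥ 7 gives C(5,2) = 10. Together 56.
Add back pairs where two caps are both exceeded: 1 + 1 + 0 = 2.
By inclusion–exclusion the count is 66 − 56 + 2 = 12.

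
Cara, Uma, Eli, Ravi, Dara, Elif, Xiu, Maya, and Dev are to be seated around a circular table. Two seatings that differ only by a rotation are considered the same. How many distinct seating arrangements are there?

40320

Around a circle, 9 distinct people have 9!/9 = (8)! = 40320 rotationally distinct seatings.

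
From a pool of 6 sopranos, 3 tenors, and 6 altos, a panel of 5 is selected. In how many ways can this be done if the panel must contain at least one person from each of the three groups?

Total 5-person selections from all 15: C(15,5) = 3003.
Subtract selections that omit an entire group: no sopranos → C(9,5) = 126; no tenors → C(12,5) = 792; no altos → C(9,5) = 126.
Add back selections omitting two groups (i.e. drawn from a single group): C(6,5) + C(3,5) + C(6,5) = 12.
By inclusion–exclusion: 3003 − 1044 + 12 = 1971.

1971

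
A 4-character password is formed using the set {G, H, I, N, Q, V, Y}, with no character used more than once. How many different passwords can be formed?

With no repetition, fill the 4 characters in order: 7 choices, then 6, down to 4.
That product is 7 × 6 × 5 × 4 = 840.

840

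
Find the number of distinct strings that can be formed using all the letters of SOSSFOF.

210

The 7 letters of SOSSFOF have repeats: F appearing twice, O appearing twice, and S appearing 3 times.
So there are 7! / (3!·2!·2!) = 210 distinguishable arrangements.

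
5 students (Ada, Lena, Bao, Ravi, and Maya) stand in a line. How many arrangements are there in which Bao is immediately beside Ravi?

Glue Bao and Ravi into one block (2 internal orders), leaving 4 units to arrange in a row.
That gives 2 × 4! = 2 × 24 = 48.

48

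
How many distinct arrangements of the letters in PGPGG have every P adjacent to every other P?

4

Treat the 2 copies of P as a single block. The multiset to arrange is then {PP, G, G, G}, 4 items in all.
That gives (4)!/(3!) = 4 arrangements.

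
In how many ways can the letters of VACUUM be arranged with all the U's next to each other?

Treat the 2 copies of U as a single block. The multiset to arrange is then {UU, A, C, M, V}, 5 items in all.
All 5 items are distinct, so there are (5)! = 120 arrangements.

120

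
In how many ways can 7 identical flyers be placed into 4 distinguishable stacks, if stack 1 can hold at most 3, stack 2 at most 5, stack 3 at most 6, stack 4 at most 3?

75

Ignoring the caps, the number of non-negative solutions to x_1+…+x_4 = 7 is C(10,3) = 120.
Subtract solutions that violate a single cap (substitute x_i' = x_i − (cap_i+1)): x_1 ≥ 4 gives C(6,3) = 20; x_2 ≥ 6 gives C(4,3) = 4; x_3 ≥ 7 gives C(3,3) = 1; x_4 ≥ 4 gives C(6,3) = 20. Together 45.
No two caps can be exceeded simultaneously, so the pair terms are all 0.
By inclusion–exclusion the count is 120 − 45 + 0 = 75.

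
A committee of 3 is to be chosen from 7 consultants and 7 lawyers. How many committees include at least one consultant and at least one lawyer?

Total 3-person selections from all 14: C(14,3) = 364.
Selections missing a whole group: no consultants → C(7,3) = 35; no lawyers → C(7,3) = 35.
Both groups omitted at once is impossible, so 364 − 70 = 294.

294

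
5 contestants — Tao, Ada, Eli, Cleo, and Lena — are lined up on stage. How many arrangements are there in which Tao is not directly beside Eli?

There are 5! = 120 arrangements in all. If Tao and Eli are adjacent, merging them into one block gives 2·(4)! = 48 arrangements.
So 120 − 48 = 72 arrangements keep them apart.

72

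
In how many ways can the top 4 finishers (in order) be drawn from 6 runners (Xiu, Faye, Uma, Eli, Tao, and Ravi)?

There are 6 choices for 1st place, 5 for 2nd, and so on down to 3 for position 4.
That gives 6 × 5 × 4 × 3 = 360.

360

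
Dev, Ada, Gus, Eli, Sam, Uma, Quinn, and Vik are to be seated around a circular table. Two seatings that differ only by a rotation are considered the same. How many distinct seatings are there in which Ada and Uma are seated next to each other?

Glue Ada and Uma into a block (2 internal orders). Seating 7 units around a circle gives (6)! arrangements.
So 2 × (6)! = 2 × 720 = 1440.

1440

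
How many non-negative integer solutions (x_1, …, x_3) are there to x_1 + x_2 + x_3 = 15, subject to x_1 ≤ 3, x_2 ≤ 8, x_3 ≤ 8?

14

Without the upper bounds there are C(17,2) = 136 ways to split 15 among 3 variables.
Subtract solutions that violate a single cap (substitute x_i' = x_i − (cap_i+1)): x_1 ≥ 4 gives C(13,2) = 78; x_2 ≥ 9 gives C(8,2) = 28; x_3 ≥ 9 gives C(8,2) = 28. Together 134.
Add back pairs where two caps are both exceeded: 6 + 6 + 0 = 12.
By inclusion–exclusion the count is 136 − 134 + 12 = 14.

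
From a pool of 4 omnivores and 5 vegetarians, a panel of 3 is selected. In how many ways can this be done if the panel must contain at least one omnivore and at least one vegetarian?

Total 3-person selections from all 9: C(9,3) = 84.
Subtract selections that omit an entire group: no omnivores → C(5,3) = 10; no vegetarians → C(4,3) = 4.
Both groups omitted at once is impossible, so 84 − 14 = 70.

70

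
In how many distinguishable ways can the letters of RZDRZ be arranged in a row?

Letter multiplicities in RZDRZ: D×1, R×2, Z×2.
So there are 5! / (2!·2!) = 30 distinguishable arrangements.

30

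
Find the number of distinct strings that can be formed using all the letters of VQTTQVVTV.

Letter multiplicities in VQTTQVVTV: Q×2, T×3, V×4.
Dividing 9! = 362880 by 4!·3!·2! = 288 for the repeated letters gives 1260.

1260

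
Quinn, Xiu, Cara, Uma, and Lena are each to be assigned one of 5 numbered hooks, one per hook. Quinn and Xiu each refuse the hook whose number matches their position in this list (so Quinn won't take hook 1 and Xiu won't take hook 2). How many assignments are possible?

78

Let Aᵢ (for i ∈ {1, 2}) be the placements that put person i in their forbidden hook. Any j of these fix j positions, leaving (5−j)! ways to fill the rest, and there are C(2,j) ways to pick which j.
By inclusion–exclusion, the number of valid placements is Σ_{j=0}^{2} (−1)^j C(2,j)·(5−j)!.
Computing: 120 − 48 + 6 = 78.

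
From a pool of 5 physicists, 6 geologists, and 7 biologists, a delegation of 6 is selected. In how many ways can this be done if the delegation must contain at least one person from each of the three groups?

15470

With no constraint there are C(18,6) = 18564 possible selections.
Selections missing a whole group: no physicists → C(13,6) = 1716; no geologists → C(12,6) = 924; no biologists → C(11,6) = 462.
Add back selections omitting two groups (i.e. drawn from a single group): C(5,6) + C(6,6) + C(7,6) = 8.
By inclusion–exclusion: 18564 − 3102 + 8 = 15470.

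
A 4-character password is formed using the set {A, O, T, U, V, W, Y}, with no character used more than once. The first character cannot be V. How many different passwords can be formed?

720

The first character has 7−1 = 6 choices (anything except V).
The remaining 3 characters are filled from the other 6 symbols without repetition: 6 × 5 × 4 = 120.
Total: 6 × 120 = 720.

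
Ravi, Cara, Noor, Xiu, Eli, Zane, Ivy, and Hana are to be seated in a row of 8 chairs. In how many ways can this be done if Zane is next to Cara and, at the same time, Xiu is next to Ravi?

Treat {Zane,Cara} as one block (2 orders) and {Xiu,Ravi} as another (2 orders).
That leaves 6 units to arrange: 2 × 2 × 6! = 4 × 720 = 2880.

2880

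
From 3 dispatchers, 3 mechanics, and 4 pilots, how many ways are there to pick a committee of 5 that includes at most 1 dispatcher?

126

Split by how many dispatchers are chosen (0 through 1).
Sum: C(3,0)·C(7,5) + C(3,1)·C(7,4) = 21 + 105 = 126.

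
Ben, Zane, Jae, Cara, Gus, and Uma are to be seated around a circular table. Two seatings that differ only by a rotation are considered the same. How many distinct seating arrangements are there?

120

Seat Ben anywhere (absorbing the rotational symmetry), then permute the other 5: (5)! = 120.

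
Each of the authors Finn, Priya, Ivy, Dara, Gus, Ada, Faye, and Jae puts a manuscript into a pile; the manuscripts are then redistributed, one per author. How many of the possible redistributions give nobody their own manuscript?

14833

This is the derangement count D_8: permutations of 8 items with no fixed point.
By inclusion–exclusion this is Σ_{j=0}^{8} (−1)^j C(8,j)·(8−j)!.
Computing: 40320 − 40320 + 20160 − 6720 + 1680 − 336 + 56 − 8 + 1 = 14833.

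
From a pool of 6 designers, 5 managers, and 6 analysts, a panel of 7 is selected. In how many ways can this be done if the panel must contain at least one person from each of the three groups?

Total 7-person selections from all 17: C(17,7) = 19448.
Selections missing a whole group: no designers → C(11,7) = 330; no managers → C(12,7) = 792; no analysts → C(11,7) = 330.
Add back selections omitting two groups (i.e. drawn from a single group): C(6,7) + C(5,7) + C(6,7) = 0.
By inclusion–exclusion: 19448 − 1452 + 0 = 17996.

17996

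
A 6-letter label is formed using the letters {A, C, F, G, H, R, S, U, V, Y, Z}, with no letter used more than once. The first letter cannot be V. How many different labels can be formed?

The first letter has 11−1 = 10 choices (anything except V).
The remaining 5 letters are filled from the other 10 symbols without repetition: 10 × 9 × 8 × 7 × 6 = 30240.
Total: 10 × 30240 = 302400.

302400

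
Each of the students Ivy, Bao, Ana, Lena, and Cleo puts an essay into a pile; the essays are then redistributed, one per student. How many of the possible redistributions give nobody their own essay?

Let Aᵢ be the assignments in which student i gets their own essay. We want the size of the complement of A₁∪…∪A_5.
By inclusion–exclusion this is Σ_{j=0}^{5} (−1)^j C(5,j)·(5−j)!.
Computing: 120 − 120 + 60 − 20 + 5 − 1 = 44.

44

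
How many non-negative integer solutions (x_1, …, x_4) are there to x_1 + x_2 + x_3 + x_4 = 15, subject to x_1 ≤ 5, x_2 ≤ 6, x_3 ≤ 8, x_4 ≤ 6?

207

Without the upper bounds there are C(18,3) = 816 ways to split 15 among 4 variables.
Subtract solutions that violate a single cap (substitute x_i' = x_i − (cap_i+1)): x_1 ≥ 6 gives C(12,3) = 220; x_2 ≥ 7 gives C(11,3) = 165; x_3 ≥ 9 gives C(9,3) = 84; x_4 ≥ 7 gives C(11,3) = 165. Together 634.
Add back pairs where two caps are both exceeded: 10 + 1 + 10 + 0 + 4 + 0 = 25.
By inclusion–exclusion the count is 816 − 634 + 25 = 207.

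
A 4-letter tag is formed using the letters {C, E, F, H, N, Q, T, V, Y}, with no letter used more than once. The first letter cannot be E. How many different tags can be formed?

2688

The first letter has 9−1 = 8 choices (anything except E).
The remaining 3 letters are filled from the other 8 symbols without repetition: 8 × 7 × 6 = 336.
Total: 8 × 336 = 2688.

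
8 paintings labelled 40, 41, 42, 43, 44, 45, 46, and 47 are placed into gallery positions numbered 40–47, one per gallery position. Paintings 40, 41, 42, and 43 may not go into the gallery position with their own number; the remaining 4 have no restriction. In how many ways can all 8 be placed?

Let Aᵢ (for 40 ≤ i ≤ 43) be the placements that put painting i in its forbidden gallery position. Any j of these fix j positions, leaving (8−j)! ways to fill the rest, and there are C(4,j) ways to pick which j.
By inclusion–exclusion, the number of valid placements is Σ_{j=0}^{4} (−1)^j C(4,j)·(8−j)!.
Computing: 40320 − 20160 + 4320 − 480 + 24 = 24024.

24024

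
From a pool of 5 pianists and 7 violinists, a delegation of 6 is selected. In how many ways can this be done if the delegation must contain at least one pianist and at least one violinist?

917

Unrestricted: C(12,6) = 924 ways to pick any 6 of the 12.
Selections missing a whole group: no pianists → C(7,6) = 7; no violinists → C(5,6) = 0.
Both groups omitted at once is impossible, so 924 − 7 = 917.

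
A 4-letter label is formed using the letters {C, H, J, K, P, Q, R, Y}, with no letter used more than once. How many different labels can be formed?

1680

Choose and order 4 of the 8 symbols: the first letter has 8 options, the next 7, then 6, 5.
8 × 7 × 6 × 5 = 1680.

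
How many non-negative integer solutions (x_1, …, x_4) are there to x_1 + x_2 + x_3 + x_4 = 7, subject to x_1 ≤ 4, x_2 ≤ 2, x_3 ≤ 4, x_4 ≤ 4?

By stars and bars, unrestricted non-negative solutions to x_1+…+x_4 = 7 number C(7+3,3) = 120.
Subtract solutions that violate a single cap (substitute x_i' = x_i − (cap_i+1)): x_1 ≥ 5 gives C(5,3) = 10; x_2 ≥ 3 gives C(7,3) = 35; x_3 ≥ 5 gives C(5,3) = 10; x_4 ≥ 5 gives C(5,3) = 10. Together 65.
No two caps can be exceeded simultaneously, so the pair terms are all 0.
By inclusion–exclusion the count is 120 − 65 + 0 = 55.

55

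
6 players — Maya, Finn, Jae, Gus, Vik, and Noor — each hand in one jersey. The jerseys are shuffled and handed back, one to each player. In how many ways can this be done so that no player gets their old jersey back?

This is the derangement count D_6: permutations of 6 items with no fixed point.
By inclusion–exclusion this is Σ_{j=0}^{6} (−1)^j C(6,j)·(6−j)!.
Computing: 720 − 720 + 360 − 120 + 30 − 6 + 1 = 265.

265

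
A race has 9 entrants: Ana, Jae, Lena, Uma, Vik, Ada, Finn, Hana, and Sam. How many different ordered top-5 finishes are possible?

There are 9 choices for 1st place, 8 for 2nd, and so on down to 5 for position 5.
That gives 9 × 8 × 7 × 6 × 5 = 15120.

15120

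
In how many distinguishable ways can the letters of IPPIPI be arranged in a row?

20

Letter multiplicities in IPPIPI: I×3, P×3.
The number of distinct arrangements is 6!/(3!·3!) = 720/36 = 20.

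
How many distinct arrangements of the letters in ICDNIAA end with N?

Fix N in the last position and arrange the remaining 6 letters.
Those 6 letters have A appearing twice and I appearing twice, giving (6)!/(2!·2!) = 180.

180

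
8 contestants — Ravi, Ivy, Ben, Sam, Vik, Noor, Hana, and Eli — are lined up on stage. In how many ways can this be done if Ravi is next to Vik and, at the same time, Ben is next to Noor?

2880

Treat {Ravi,Vik} as one block (2 orders) and {Ben,Noor} as another (2 orders).
That leaves 6 units to arrange: 2 × 2 × 6! = 4 × 720 = 2880.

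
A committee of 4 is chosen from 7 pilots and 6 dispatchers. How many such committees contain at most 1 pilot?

155

Split by how many pilots are chosen (0 through 1).
Sum: C(7,0)·C(6,4) + C(7,1)·C(6,3) = 15 + 140 = 155.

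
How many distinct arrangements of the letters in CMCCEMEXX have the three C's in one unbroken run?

Treat the 3 copies of C as a single block. The multiset to arrange is then {CCC, E, E, M, M, X, X}, 7 items in all.
That gives (7)!/(2!·2!·2!) = 630 arrangements.

630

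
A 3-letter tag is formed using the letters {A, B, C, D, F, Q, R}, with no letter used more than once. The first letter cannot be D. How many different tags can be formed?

The first letter has 7−1 = 6 choices (anything except D).
The remaining 2 letters are filled from the other 6 symbols without repetition: 6 × 5 = 30.
Total: 6 × 30 = 180.

180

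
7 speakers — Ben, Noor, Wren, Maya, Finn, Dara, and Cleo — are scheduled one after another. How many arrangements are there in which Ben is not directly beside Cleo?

3600

There are 7! = 5040 arrangements in all. If Ben and Cleo are adjacent, merging them into one block gives 2·(6)! = 1440 arrangements.
So 5040 − 1440 = 3600 arrangements keep them apart.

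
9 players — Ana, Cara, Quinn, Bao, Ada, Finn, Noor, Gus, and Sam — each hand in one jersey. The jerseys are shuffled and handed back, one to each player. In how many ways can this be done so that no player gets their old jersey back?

This is the derangement count D_9: permutations of 9 items with no fixed point.
By inclusion–exclusion this is Σ_{j=0}^{9} (−1)^j C(9,j)·(9−j)!.
Computing: 362880 − 362880 + 181440 − 60480 + 15120 − 3024 + 504 − 72 + 9 − 1 = 133496.

133496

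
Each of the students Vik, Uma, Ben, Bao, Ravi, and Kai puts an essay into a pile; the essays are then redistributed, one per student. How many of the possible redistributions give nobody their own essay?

265

Count assignments avoiding every fixed point. For any j of the 6 students fixed to their own essay, the other 6−j can be arranged in (6−j)! ways.
By inclusion–exclusion this is Σ_{j=0}^{6} (−1)^j C(6,j)·(6−j)!.
Computing: 720 − 720 + 360 − 120 + 30 − 6 + 1 = 265.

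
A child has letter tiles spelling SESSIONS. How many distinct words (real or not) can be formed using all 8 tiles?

1680

The 8 letters of SESSIONS have repeats: S appearing 4 times.
Dividing 8! = 40320 by 4! = 24 for the repeated letters gives 1680.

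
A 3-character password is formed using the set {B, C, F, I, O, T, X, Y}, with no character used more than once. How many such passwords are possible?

336

This is a permutation of 3 out of 8: P(8,3) = 8!/5!.
8 × 7 × 6 = 336.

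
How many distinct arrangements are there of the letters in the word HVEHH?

20

HVEHH has 5 letters with H appearing 3 times.
So there are 5! / (3!) = 20 distinguishable arrangements.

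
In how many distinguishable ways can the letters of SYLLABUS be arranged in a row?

10080

The 8 letters of SYLLABUS have repeats: L appearing twice and S appearing twice.
So there are 8! / (2!·2!) = 10080 distinguishable arrangements.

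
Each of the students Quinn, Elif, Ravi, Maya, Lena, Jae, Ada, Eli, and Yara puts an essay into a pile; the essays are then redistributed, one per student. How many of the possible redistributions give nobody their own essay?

133496

Let Aᵢ be the assignments in which student i gets their own essay. We want the size of the complement of A₁∪…∪A_9.
By inclusion–exclusion this is Σ_{j=0}^{9} (−1)^j C(9,j)·(9−j)!.
Computing: 362880 − 362880 + 181440 − 60480 + 15120 − 3024 + 504 − 72 + 9 − 1 = 133496.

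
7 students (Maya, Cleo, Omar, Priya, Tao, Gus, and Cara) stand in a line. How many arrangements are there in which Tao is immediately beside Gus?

1440

Treat {Tao, Gus} as a single unit. There are 6 units to order, and the pair itself can be ordered 2 ways.
So the count is 2·(6)! = 1440.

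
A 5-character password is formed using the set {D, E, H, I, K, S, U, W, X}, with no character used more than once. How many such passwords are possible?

With no repetition, fill the 5 characters in order: 9 choices, then 8, down to 5.
9 × 8 × 7 × 6 × 5 = 15120.

15120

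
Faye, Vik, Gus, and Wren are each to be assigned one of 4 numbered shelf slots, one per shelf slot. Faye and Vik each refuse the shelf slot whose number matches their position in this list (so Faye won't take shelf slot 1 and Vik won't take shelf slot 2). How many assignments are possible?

14

Let Aᵢ (for i ∈ {1, 2}) be the placements that put person i in their forbidden shelf slot. Any j of these fix j positions, leaving (4−j)! ways to fill the rest, and there are C(2,j) ways to pick which j.
By inclusion–exclusion, the number of valid placements is Σ_{j=0}^{2} (−1)^j C(2,j)·(4−j)!.
Computing: 24 − 12 + 2 = 14.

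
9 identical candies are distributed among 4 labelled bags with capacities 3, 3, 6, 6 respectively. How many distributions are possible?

92

Ignoring the caps, the number of non-negative solutions to x_1+…+x_4 = 9 is C(12,3) = 220.
Subtract solutions that violate a single cap (substitute x_i' = x_i − (cap_i+1)): x_1 ≥ 4 gives C(8,3) = 56; x_2 ≥ 4 gives C(8,3) = 56; x_3 ≥ 7 gives C(5,3) = 10; x_4 ≥ 7 gives C(5,3) = 10. Together 132.
Add back pairs where two caps are both exceeded: 4 + 0 + 0 + 0 + 0 + 0 = 4.
By inclusion–exclusion the count is 220 − 132 + 4 = 92.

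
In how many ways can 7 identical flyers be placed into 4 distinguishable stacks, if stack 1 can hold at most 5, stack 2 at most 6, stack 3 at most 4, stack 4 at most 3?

Without the upper bounds there are C(10,3) = 120 ways to split 7 among 4 stacks.
Subtract solutions that violate a single cap (substitute x_i' = x_i − (cap_i+1)): x_1 ≥ 6 gives C(4,3) = 4; x_2 ≥ 7 gives C(3,3) = 1; x_3 ≥ 5 gives C(5,3) = 10; x_4 ≥ 4 gives C(6,3) = 20. Together 35.
No two caps can be exceeded simultaneously, so the pair terms are all 0.
By inclusion–exclusion the count is 120 − 35 + 0 = 85.

85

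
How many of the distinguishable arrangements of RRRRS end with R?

4

With the last slot taken by R, it remains to arrange the other 4 letters (RRRS).
Those 4 letters have R appearing 3 times, giving (4)!/(3!) = 4.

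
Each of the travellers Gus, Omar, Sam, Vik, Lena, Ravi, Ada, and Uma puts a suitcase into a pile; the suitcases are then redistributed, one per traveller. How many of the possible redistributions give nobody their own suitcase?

14833

Let Aᵢ be the assignments in which traveller i gets their own suitcase. We want the size of the complement of A₁∪…∪A_8.
By inclusion–exclusion this is Σ_{j=0}^{8} (−1)^j C(8,j)·(8−j)!.
Computing: 40320 − 40320 + 20160 − 6720 + 1680 − 336 + 56 − 8 + 1 = 14833.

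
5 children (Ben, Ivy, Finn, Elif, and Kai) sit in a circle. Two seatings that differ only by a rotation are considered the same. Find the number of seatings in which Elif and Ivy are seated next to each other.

12

Glue Elif and Ivy into a block (2 internal orders). Seating 4 units around a circle gives (3)! arrangements.
So 2 × (3)! = 2 × 6 = 12.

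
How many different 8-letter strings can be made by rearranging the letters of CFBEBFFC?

CFBEBFFC has 8 letters with B appearing twice, C appearing twice, and F appearing 3 times.
The number of distinct arrangements is 8!/(3!·2!·2!) = 40320/24 = 1680.

1680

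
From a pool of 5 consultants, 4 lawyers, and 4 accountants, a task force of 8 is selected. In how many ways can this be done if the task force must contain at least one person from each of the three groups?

1268

Total 8-person selections from all 13: C(13,8) = 1287.
Selections missing a whole group: no consultants → C(8,8) = 1; no lawyers → C(9,8) = 9; no accountants → C(9,8) = 9.
Add back selections omitting two groups (i.e. drawn from a single group): C(5,8) + C(4,8) + C(4,8) = 0.
By inclusion–exclusion: 1287 − 19 + 0 = 1268.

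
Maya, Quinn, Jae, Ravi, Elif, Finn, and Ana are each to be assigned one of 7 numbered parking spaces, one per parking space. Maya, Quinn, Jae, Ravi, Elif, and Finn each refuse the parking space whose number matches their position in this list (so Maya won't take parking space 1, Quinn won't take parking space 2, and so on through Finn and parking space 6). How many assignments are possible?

Let Aᵢ (for 1 ≤ i ≤ 6) be the placements that put person i in their forbidden parking space. Any j of these fix j positions, leaving (7−j)! ways to fill the rest, and there are C(6,j) ways to pick which j.
By inclusion–exclusion, the number of valid placements is Σ_{j=0}^{6} (−1)^j C(6,j)·(7−j)!.
Computing: 5040 − 4320 + 1800 − 480 + 90 − 12 + 1 = 2119.

2119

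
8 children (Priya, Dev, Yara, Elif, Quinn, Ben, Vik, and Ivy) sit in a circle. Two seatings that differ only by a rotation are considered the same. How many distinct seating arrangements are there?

5040

Around a circle, 8 distinct people have 8!/8 = (7)! = 5040 rotationally distinct seatings.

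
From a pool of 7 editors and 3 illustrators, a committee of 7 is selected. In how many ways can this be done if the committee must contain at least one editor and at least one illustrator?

119

Total 7-person selections from all 10: C(10,7) = 120.
Subtract selections that omit an entire group: no editors → C(3,7) = 0; no illustrators → C(7,7) = 1.
Both groups omitted at once is impossible, so 120 − 1 = 119.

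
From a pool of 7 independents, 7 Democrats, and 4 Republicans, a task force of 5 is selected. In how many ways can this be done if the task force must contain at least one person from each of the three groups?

5684

Total 5-person selections from all 18: C(18,5) = 8568.
Subtract selections that omit an entire group: no independents → C(11,5) = 462; no Democrats → C(11,5) = 462; no Republicans → C(14,5) = 2002.
Add back selections omitting two groups (i.e. drawn from a single group): C(7,5) + C(7,5) + C(4,5) = 42.
By inclusion–exclusion: 8568 − 2926 + 42 = 5684.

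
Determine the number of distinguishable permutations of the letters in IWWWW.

5

IWWWW has 5 letters with W appearing 4 times.
So there are 5! / (4!) = 5 distinguishable arrangements.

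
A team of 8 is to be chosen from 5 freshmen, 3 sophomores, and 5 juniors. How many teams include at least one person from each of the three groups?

With no constraint there are C(13,8) = 1287 possible selections.
Selections missing a whole group: no freshmen → C(8,8) = 1; no sophomores → C(10,8) = 45; no juniors → C(8,8) = 1.
Add back selections omitting two groups (i.e. drawn from a single group): C(5,8) + C(3,8) + C(5,8) = 0.
By inclusion–exclusion: 1287 − 47 + 0 = 1240.

1240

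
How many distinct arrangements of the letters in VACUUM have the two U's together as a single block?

Treat the 2 copies of U as a single block. The multiset to arrange is then {UU, A, C, M, V}, 5 items in all.
All 5 items are distinct, so there are (5)! = 120 arrangements.

120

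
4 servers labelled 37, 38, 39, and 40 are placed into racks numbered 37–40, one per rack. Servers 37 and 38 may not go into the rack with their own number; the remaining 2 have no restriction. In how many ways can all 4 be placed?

14

Let Aᵢ (for i ∈ {37, 38}) be the placements that put server i in its forbidden rack. Any j of these fix j positions, leaving (4−j)! ways to fill the rest, and there are C(2,j) ways to pick which j.
By inclusion–exclusion, the number of valid placements is Σ_{j=0}^{2} (−1)^j C(2,j)·(4−j)!.
Computing: 24 − 12 + 2 = 14.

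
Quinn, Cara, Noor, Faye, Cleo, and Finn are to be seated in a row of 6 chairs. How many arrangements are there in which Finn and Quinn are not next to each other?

There are 6! = 720 arrangements in all. If Finn and Quinn are adjacent, merging them into one block gives 2·(5)! = 240 arrangements.
Complementary counting: 720 − 240 = 480.

480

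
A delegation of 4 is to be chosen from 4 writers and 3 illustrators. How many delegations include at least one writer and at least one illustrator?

34

Unrestricted: C(7,4) = 35 ways to pick any 4 of the 7.
Selections missing a whole group: no writers → C(3,4) = 0; no illustrators → C(4,4) = 1.
Both groups omitted at once is impossible, so 35 − 1 = 34.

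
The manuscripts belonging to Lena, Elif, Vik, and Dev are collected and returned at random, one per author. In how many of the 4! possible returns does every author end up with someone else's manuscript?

9

This is the derangement count D_4: permutations of 4 items with no fixed point.
By inclusion–exclusion this is Σ_{j=0}^{4} (−1)^j C(4,j)·(4−j)!.
Computing: 24 − 24 + 12 − 4 + 1 = 9.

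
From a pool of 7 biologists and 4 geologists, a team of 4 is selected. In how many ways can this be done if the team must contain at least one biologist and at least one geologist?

With no constraint there are C(11,4) = 330 possible selections.
Subtract selections that omit an entire group: no biologists → C(4,4) = 1; no geologists → C(7,4) = 35.
Both groups omitted at once is impossible, so 330 − 36 = 294.

294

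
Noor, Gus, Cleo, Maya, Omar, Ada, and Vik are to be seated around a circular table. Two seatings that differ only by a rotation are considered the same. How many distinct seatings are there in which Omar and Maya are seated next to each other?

240

Treat {Omar, Maya} as one unit (2 internal orders) and seat the resulting 6 units around the table: (5)! circular arrangements.
So 2 × (5)! = 2 × 120 = 240.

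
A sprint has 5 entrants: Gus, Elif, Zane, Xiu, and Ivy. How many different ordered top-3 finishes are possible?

60

This is an ordered selection of 3 from 5: P(5,3).
That gives 5 × 4 × 3 = 60.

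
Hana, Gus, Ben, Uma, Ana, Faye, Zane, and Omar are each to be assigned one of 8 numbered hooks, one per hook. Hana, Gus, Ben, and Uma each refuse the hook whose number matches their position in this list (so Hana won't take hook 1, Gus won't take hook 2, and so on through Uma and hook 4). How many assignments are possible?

24024

Let Aᵢ (for 1 ≤ i ≤ 4) be the placements that put person i in their forbidden hook. Any j of these fix j positions, leaving (8−j)! ways to fill the rest, and there are C(4,j) ways to pick which j.
By inclusion–exclusion, the number of valid placements is Σ_{j=0}^{4} (−1)^j C(4,j)·(8−j)!.
Computing: 40320 − 20160 + 4320 − 480 + 24 = 24024.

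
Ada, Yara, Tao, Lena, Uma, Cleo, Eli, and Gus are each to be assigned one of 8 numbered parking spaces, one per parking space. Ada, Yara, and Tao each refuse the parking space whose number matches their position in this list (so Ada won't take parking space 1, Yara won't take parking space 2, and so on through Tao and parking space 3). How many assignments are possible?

Let Aᵢ (for i ∈ {1, 2, 3}) be the placements that put person i in their forbidden parking space. Any j of these fix j positions, leaving (8−j)! ways to fill the rest, and there are C(3,j) ways to pick which j.
By inclusion–exclusion, the number of valid placements is Σ_{j=0}^{3} (−1)^j C(3,j)·(8−j)!.
Computing: 40320 − 15120 + 2160 − 120 = 27240.

27240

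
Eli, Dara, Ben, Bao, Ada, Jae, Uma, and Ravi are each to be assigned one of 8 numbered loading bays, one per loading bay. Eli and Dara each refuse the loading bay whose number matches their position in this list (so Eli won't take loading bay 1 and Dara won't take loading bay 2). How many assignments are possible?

30960

Let Aᵢ (for i ∈ {1, 2}) be the placements that put person i in their forbidden loading bay. Any j of these fix j positions, leaving (8−j)! ways to fill the rest, and there are C(2,j) ways to pick which j.
By inclusion–exclusion, the number of valid placements is Σ_{j=0}^{2} (−1)^j C(2,j)·(8−j)!.
Computing: 40320 − 10080 + 720 = 30960.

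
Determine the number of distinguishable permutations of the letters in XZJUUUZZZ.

XZJUUUZZZ has 9 letters with U appearing 3 times and Z appearing 4 times.
The number of distinct arrangements is 9!/(4!·3!) = 362880/144 = 2520.

2520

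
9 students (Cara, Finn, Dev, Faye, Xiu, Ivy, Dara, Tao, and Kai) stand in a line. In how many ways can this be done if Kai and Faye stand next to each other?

80640

Place the 7 others and the Kai-Faye pair as 8 objects in a line; the pair has 2 internal arrangements.
That gives 2 × 8! = 2 × 40320 = 80640.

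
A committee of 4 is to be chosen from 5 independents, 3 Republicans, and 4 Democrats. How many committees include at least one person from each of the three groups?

With no constraint there are C(12,4) = 495 possible selections.
Subtract selections that omit an entire group: no independents → C(7,4) = 35; no Republicans → C(9,4) = 126; no Democrats → C(8,4) = 70.
Add back selections omitting two groups (i.e. drawn from a single group): C(5,4) + C(3,4) + C(4,4) = 6.
By inclusion–exclusion: 495 − 231 + 6 = 270.

270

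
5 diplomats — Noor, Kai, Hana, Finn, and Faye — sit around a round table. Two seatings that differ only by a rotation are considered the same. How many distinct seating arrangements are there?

Seat Noor anywhere (absorbing the rotational symmetry), then permute the other 4: (4)! = 24.

24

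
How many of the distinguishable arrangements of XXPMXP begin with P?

20

Fix P in the first position and arrange the remaining 5 letters.
Those 5 letters have X appearing 3 times, giving (5)!/(3!) = 20.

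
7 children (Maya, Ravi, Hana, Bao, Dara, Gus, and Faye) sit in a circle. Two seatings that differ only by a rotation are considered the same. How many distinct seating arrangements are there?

Seat Maya anywhere (absorbing the rotational symmetry), then permute the other 6: (6)! = 720.

720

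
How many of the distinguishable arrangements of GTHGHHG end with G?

With the last slot taken by G, it remains to arrange the other 6 letters (THGHHG).
Those 6 letters have G appearing twice and H appearing 3 times, giving (6)!/(3!·2!) = 60.

60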